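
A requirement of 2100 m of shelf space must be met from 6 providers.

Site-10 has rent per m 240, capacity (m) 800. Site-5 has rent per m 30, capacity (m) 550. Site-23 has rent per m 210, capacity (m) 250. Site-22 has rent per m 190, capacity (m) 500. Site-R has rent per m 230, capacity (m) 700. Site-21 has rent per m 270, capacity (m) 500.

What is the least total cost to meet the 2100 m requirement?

349000

Cheapest first:
Site-5 at 30: take all 550 m ; 1550 still needed.
Site-22 at 190: take all 500 m ; 1050 still needed.
Take 250 from Site-23 at 210 ; need 800 more.
Take 700 from Site-R at 230 ; need 100 more.
Site-10 (240): take the remaining 100 ; done.
Site-21: unused.
Cost = 550×30 + 500×190 + 250×210 + 700×230 + 100×240 = 349000.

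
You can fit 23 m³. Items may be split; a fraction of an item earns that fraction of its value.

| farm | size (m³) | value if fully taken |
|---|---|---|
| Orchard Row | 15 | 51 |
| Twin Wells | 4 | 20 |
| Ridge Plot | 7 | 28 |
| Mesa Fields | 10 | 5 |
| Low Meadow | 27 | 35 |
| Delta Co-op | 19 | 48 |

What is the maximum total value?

Rank by value-to-size ratio: Twin Wells 20/4≈5, Ridge Plot 28/7≈4, Orchard Row 51/15≈3.4, Delta Co-op 48/19≈2.53, Low Meadow 35/27≈1.3, Mesa Fields 5/10≈0.5.
Take all of Twin Wells (4 m³, value 20) — 19 m³ left.
Ridge Plot: take in full, 7 m³ for value 28 — 12 left.
Fill the last 12 m³ with part of Orchard Row: 12/15 of it earns 40.8.
Total value = 88.8.

88.8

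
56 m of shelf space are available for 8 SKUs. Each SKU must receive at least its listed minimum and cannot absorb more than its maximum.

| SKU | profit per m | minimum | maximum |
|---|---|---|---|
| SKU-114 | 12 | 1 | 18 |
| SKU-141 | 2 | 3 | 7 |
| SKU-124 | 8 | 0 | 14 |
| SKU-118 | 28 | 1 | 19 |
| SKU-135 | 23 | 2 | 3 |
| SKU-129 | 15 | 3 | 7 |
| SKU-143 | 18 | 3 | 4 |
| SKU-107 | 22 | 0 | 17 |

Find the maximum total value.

1194

Meeting every minimum uses 1+3+0+1+2+3+3+0 = 13 m, leaving 43.
Rank by profit per m: SKU-118 28 > SKU-135 23 > SKU-107 22 > SKU-143 18 > SKU-129 15 > SKU-114 12 > SKU-124 8 > SKU-141 2.
SKU-118: +18 to 19 (cap) — 25 left.
Give SKU-135 1 more to hit its cap of 3 — 24 left.
Give SKU-107 17 more to hit its cap of 17 — 7 left.
SKU-143: +1 to 4 (cap) — 6 left.
Give SKU-129 4 more to hit its cap of 7 — 2 left.
Only 2 left; SKU-114 takes them to reach 3.
Total = 12×3 + 2×3 + 28×19 + 23×3 + 15×7 + 18×4 + 22×17 = 1194.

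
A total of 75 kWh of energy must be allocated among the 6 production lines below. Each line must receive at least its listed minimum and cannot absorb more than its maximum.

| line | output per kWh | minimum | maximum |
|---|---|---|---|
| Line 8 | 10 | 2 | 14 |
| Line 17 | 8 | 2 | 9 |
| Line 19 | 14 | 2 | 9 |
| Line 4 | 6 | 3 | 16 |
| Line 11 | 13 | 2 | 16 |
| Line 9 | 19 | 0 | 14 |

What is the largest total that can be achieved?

890

Meeting every minimum uses 2+2+2+3+2+0 = 11 kWh, leaving 64.
Rank by output per kWh: Line 9 19 > Line 19 14 > Line 11 13 > Line 8 10 > Line 17 8 > Line 4 6.
Line 9 takes 14 more to reach its cap of 14 ; 50 left.
Line 19 takes 7 more to reach its cap of 9 ; 43 left.
Line 11: +14 to 16 (cap) ; 29 left.
Line 8: +12 to 14 (cap) ; 17 left.
Line 17: +7 to 9 (cap) ; 10 left.
Line 4 has room for 13 more but only 10 remain, so it gets 13.
Total = 10×14 + 8×9 + 14×9 + 6×13 + 13×16 + 19×14 = 890.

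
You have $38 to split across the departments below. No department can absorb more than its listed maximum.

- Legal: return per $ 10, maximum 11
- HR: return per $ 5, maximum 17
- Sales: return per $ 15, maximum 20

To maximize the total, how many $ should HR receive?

Highest return per $ first: Sales 15 > Legal 10 > HR 5.
Sales: +20 to 20 (cap) — 18 left.
Legal takes 11 to reach its cap of 11 — 7 left.
Only 7 left; HR takes them to reach 7.

7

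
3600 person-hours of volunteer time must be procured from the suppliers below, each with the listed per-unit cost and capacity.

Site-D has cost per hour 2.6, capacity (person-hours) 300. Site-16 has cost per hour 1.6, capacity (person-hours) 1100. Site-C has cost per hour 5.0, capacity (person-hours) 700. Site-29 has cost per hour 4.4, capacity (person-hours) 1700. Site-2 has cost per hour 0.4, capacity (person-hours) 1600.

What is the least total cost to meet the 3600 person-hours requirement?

5820

Cheapest first:
Site-2 (0.4): use full 1600 — 2000 person-hours to go.
Site-16 at 1.6: take all 1100 person-hours — 900 still needed.
Site-D (2.6): use full 300 — 600 person-hours to go.
Site-29 (4.4): take the remaining 600 — done.
Site-C: unused.
Cost = 1600×0.4 + 1100×1.6 + 300×2.6 + 600×4.4 = 5820.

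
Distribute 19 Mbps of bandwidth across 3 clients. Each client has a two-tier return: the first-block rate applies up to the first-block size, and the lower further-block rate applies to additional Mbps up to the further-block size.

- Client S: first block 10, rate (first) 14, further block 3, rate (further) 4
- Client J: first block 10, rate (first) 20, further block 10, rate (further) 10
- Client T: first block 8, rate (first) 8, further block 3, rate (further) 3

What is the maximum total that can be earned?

326

Order all 6 blocks by rate: Client J/tier1 20 > Client S/tier1 14 > Client J/tier2 10 > Client T/tier1 8 > Client S/tier2 4 > Client T/tier2 3.
Client J tier1 at 20: fill all 10 ; 9 left.
Client S tier1 at 14: only 9 left, fill 9.
Total = 20×10 + 14×9 = 326.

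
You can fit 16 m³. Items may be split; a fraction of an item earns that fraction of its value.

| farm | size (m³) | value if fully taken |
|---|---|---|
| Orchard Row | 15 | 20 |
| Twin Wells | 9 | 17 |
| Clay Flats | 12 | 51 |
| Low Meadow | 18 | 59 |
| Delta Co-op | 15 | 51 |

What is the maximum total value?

Best value per unit of size first: Clay Flats 51/12≈4.25, Delta Co-op 51/15≈3.4, Low Meadow 59/18≈3.28, Twin Wells 17/9≈1.89, Orchard Row 20/15≈1.33.
Take all of Clay Flats (12 m³, value 51) ; 4 m³ left.
4 m³ left: a 4/15 share of Delta Co-op gives 51×4/15 = 13.6.
Total value = 64.6.

64.6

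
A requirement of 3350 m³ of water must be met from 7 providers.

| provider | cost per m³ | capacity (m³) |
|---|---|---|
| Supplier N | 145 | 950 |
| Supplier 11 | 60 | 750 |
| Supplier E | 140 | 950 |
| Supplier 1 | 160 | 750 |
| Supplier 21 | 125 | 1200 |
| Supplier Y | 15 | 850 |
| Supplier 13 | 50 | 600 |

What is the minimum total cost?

Use providers in increasing cost order.
Supplier Y at 15: take all 850 m³ ; 2500 still needed.
Supplier 13 at 50: take all 600 m³ ; 1900 still needed.
Supplier 11 (60): use full 750 ; 1150 m³ to go.
Supplier 21 at 125: take 1150 of its 1200 ; requirement met.
Supplier E, Supplier N, Supplier 1: unused.
Cost = 850×15 + 600×50 + 750×60 + 1150×125 = 231500.

231500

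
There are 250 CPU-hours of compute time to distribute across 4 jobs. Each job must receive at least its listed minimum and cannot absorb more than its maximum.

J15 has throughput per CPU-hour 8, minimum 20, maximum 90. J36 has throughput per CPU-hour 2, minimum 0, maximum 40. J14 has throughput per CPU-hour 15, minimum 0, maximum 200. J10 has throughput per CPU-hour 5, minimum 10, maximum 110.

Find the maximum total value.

3370

Meeting every minimum uses 20+0+0+10 = 30 CPU-hours, leaving 220.
Rank by throughput per CPU-hour: J14 15 > J15 8 > J10 5 > J36 2.
Give J14 200 more to hit its cap of 200 ; 20 left.
J15 has room for 70 more but only 20 remain, so it gets 40.
Total = 8×40 + 15×200 + 5×10 = 3370.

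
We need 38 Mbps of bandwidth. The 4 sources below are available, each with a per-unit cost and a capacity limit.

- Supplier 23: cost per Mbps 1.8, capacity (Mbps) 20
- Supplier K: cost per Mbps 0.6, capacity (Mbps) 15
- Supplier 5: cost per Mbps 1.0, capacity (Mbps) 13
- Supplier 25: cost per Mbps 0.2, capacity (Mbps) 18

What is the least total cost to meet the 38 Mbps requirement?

17.6

Fill from the cheapest source first.
Take 18 from Supplier 25 at 0.2 — need 20 more.
Supplier K at 0.6: take all 15 Mbps — 5 still needed.
Supplier 5 at 1.0: take 5 of its 13 — requirement met.
Supplier 23: unused.
Cost = 18×0.2 + 15×0.6 + 5×1.0 = 17.6.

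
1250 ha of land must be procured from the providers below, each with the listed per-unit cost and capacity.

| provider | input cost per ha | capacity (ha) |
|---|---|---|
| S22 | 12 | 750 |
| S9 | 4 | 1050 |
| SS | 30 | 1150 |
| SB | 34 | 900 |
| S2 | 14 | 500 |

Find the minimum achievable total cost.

6600

Fill from the cheapest provider first.
S9 at 4: take all 1050 ha → 200 still needed.
Take 200 from S22 at 12 to finish.
S2, SS, SB: unused.
Cost = 1050×4 + 200×12 = 6600.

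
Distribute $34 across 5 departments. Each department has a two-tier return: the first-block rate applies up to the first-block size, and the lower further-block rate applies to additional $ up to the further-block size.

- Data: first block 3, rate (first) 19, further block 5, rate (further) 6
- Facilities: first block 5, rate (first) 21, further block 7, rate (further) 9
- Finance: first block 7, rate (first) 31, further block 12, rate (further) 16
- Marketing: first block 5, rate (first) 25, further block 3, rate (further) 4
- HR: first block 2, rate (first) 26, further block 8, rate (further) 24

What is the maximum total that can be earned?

Order all 10 blocks by rate: Finance/first 31 > HR/first 26 > Marketing/first 25 > HR/second 24 > Facilities/first 21 > Data/first 19 > Finance/second 16 > Facilities/second 9 > Data/second 6 > Marketing/second 4.
Finance first at 31: fill all 7 → 27 left.
Fill HR first block (2 at 26) → 25 left.
Marketing first at 25: fill all 5 → 20 left.
HR second at 24: fill all 8 → 12 left.
Fill Facilities first block (5 at 21) → 7 left.
Data first at 19: fill all 3 → 4 left.
4 remain; put them into Finance second at 16.
Total = 31×7 + 26×2 + 25×5 + 24×8 + 21×5 + 19×3 + 16×4 = 812.

812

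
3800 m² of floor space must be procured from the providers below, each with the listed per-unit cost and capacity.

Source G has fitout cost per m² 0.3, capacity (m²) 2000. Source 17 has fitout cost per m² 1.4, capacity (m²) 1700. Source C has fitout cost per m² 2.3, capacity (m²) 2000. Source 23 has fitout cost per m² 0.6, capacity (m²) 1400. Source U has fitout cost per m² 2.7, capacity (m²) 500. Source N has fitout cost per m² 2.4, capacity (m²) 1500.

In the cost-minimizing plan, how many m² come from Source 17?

400

Cheapest first:
Source G (0.3): use full 2000 — 1800 m² to go.
Source 23 at 0.6: take all 1400 m² — 400 still needed.
Source 17 at 1.4: take 400 of its 1700 — requirement met.
Source C, Source N, Source U: unused.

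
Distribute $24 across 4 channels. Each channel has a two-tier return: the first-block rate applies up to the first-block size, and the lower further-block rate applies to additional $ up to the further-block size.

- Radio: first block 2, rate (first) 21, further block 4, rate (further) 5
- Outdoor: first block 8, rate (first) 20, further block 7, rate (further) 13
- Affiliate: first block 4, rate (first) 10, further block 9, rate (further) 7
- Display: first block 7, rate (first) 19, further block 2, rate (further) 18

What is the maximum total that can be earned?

Treat each block as its own option and order by rate: Radio/first 21 > Outdoor/first 20 > Display/first 19 > Display/second 18 > Outdoor/second 13 > Affiliate/first 10 > Affiliate/second 7 > Radio/second 5.
Radio first at 21: fill all 2 ; 22 left.
Outdoor/first (20): +8 ; 14 left.
Fill Display first block (7 at 19) ; 7 left.
Fill Display second block (2 at 18) ; 5 left.
Outdoor second at 13: only 5 left, fill 5.
Total = 21×2 + 20×8 + 19×7 + 18×2 + 13×5 = 436.

436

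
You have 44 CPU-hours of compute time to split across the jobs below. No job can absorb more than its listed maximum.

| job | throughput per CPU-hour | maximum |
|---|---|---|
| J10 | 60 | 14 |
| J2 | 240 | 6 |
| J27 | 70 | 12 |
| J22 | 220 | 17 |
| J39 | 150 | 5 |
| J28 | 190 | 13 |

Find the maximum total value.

Rank by throughput per CPU-hour: J2 240 > J22 220 > J28 190 > J39 150 > J27 70 > J10 60.
Give J2 6 to hit its cap of 6 → 38 left.
Give J22 17 to hit its cap of 17 → 21 left.
Give J28 13 to hit its cap of 13 → 8 left.
Give J39 5 to hit its cap of 5 → 3 left.
J27 has room for 12 but only 3 remain, so it gets 3.
Total = 240×6 + 70×3 + 220×17 + 150×5 + 190×13 = 8610.

8610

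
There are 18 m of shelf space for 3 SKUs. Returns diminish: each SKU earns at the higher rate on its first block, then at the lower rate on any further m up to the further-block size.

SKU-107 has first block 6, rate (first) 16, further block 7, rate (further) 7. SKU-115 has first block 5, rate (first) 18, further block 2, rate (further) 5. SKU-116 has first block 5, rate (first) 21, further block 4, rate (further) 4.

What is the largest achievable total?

Order all 6 blocks by rate: SKU-116/first 21 > SKU-115/first 18 > SKU-107/first 16 > SKU-107/second 7 > SKU-115/second 5 > SKU-116/second 4.
Fill SKU-116 first block (5 at 21) → 13 left.
SKU-115 first at 18: fill all 5 → 8 left.
Fill SKU-107 first block (6 at 16) → 2 left.
2 remain; put them into SKU-107 second at 7.
Total = 21×5 + 18×5 + 16×6 + 7×2 = 305.

305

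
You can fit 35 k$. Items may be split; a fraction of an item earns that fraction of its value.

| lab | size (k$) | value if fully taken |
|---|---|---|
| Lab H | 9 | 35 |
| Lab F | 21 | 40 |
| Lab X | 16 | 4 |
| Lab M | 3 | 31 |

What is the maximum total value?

Sort by value density: Lab M 31/3≈10.3, Lab H 35/9≈3.89, Lab F 40/21≈1.9, Lab X 4/16≈0.25.
Take all of Lab M (3 k$, value 31) ; 32 k$ left.
Take all of Lab H (9 k$, value 35) ; 23 k$ left.
Lab F: take in full, 21 k$ for value 40 ; 2 left.
2 k$ left: a 2/16 share of Lab X gives 4×2/16 = 0.5.
Total value = 106.5.

106.5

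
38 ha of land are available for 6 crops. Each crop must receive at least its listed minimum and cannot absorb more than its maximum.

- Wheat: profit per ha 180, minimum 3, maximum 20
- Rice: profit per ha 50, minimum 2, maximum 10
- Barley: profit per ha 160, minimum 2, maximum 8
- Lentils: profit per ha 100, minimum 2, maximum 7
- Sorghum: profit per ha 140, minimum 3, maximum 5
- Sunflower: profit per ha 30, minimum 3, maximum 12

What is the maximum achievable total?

Meeting every minimum uses 3+2+2+2+3+3 = 15 ha, leaving 23.
Highest profit per ha first: Wheat 180 > Barley 160 > Sorghum 140 > Lentils 100 > Rice 50 > Sunflower 30.
Give Wheat 17 more to hit its cap of 20 — 6 left.
Barley takes 6 more to reach its cap of 8 — 0 left.
Total = 180×20 + 50×2 + 160×8 + 100×2 + 140×3 + 30×3 = 5690.

5690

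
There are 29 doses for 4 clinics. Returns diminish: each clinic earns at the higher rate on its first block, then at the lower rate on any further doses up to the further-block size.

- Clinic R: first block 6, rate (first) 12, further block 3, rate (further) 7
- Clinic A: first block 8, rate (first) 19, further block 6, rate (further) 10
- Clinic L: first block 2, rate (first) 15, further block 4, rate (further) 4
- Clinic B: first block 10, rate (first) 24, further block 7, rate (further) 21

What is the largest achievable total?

Order all 8 blocks by rate: Clinic B/tier1 24 > Clinic B/tier2 21 > Clinic A/tier1 19 > Clinic L/tier1 15 > Clinic R/tier1 12 > Clinic A/tier2 10 > Clinic R/tier2 7 > Clinic L/tier2 4.
Clinic B tier1 at 24: fill all 10 → 19 left.
Fill Clinic B tier2 block (7 at 21) → 12 left.
Fill Clinic A tier1 block (8 at 19) → 4 left.
Clinic L tier1 at 15: fill all 2 → 2 left.
2 remain; put them into Clinic R tier1 at 12.
Total = 24×10 + 21×7 + 19×8 + 15×2 + 12×2 = 593.

593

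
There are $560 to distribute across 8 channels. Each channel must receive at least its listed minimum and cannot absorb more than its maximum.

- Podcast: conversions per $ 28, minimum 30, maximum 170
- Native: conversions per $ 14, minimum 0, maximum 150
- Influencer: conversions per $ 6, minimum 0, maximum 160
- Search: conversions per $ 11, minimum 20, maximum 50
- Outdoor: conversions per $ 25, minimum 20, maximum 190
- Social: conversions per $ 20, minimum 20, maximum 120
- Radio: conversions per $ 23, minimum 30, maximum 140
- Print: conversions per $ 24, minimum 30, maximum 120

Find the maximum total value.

Meeting every minimum uses 30+0+0+20+20+20+30+30 = 150 $, leaving 410.
Order the channels by conversions per $: Podcast 28 > Outdoor 25 > Print 24 > Radio 23 > Social 20 > Native 14 > Search 11 > Influencer 6.
Podcast takes 140 more to reach its cap of 170 → 270 left.
Outdoor takes 170 more to reach its cap of 190 → 100 left.
Give Print 90 more to hit its cap of 120 → 10 left.
Radio has room for 110 more but only 10 remain, so it gets 40.
Total = 28×170 + 11×20 + 25×190 + 20×20 + 23×40 + 24×120 = 13930.

13930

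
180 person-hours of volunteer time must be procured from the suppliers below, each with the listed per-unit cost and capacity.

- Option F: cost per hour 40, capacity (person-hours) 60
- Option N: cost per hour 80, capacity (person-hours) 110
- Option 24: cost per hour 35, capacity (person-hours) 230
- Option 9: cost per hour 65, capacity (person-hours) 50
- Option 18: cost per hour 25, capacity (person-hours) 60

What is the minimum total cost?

5700

Use suppliers in increasing cost order.
Take 60 from Option 18 at 25 — need 120 more.
Option 24 at 35: take 120 of its 230 — requirement met.
Option F, Option 9, Option N: unused.
Cost = 60×25 + 120×35 = 5700.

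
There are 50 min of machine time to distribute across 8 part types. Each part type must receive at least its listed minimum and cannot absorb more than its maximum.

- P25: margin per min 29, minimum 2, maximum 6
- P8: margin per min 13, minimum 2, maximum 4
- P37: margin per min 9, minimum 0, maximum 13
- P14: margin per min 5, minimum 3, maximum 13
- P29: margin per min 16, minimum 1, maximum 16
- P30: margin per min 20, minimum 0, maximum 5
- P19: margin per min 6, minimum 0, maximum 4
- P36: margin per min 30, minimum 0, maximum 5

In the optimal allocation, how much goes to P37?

Meeting every minimum uses 2+2+0+3+1+0+0+0 = 8 min, leaving 42.
Highest margin per min first: P36 30 > P25 29 > P30 20 > P29 16 > P8 13 > P37 9 > P19 6 > P14 5.
P36: +5 to 5 (cap) ; 37 left.
P25: +4 to 6 (cap) ; 33 left.
P30: +5 to 5 (cap) ; 28 left.
P29: +15 to 16 (cap) ; 13 left.
P8: +2 to 4 (cap) ; 11 left.
P37: +11 (room for 13) → 11. Pool exhausted.

11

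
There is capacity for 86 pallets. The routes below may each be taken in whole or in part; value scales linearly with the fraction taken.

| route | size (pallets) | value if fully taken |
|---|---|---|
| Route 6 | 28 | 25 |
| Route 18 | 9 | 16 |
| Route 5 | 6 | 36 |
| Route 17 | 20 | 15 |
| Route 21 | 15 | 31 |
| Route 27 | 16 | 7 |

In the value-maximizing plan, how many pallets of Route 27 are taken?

8

Rank by value-to-size ratio: Route 5 36/6≈6, Route 21 31/15≈2.07, Route 18 16/9≈1.78, Route 6 25/28≈0.893, Route 17 15/20≈0.75, Route 27 7/16≈0.438.
Take all of Route 5 (6 pallets, value 36) → 80 pallets left.
All 15 pallets of Route 21 fit (value 31) → 65 remain.
Route 18: take in full, 9 pallets for value 16 → 56 left.
All 28 pallets of Route 6 fit (value 25) → 28 remain.
All 20 pallets of Route 17 fit (value 15) → 8 remain.
Only 8 pallets remain; take 8/16 of Route 27 for value 7×8/16 = 3.5.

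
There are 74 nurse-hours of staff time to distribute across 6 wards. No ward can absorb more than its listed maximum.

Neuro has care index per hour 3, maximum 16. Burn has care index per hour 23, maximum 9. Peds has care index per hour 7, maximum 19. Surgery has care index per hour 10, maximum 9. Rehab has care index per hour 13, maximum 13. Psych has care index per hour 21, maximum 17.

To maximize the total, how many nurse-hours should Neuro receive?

Rank by care index per hour: Burn 23 > Psych 21 > Rehab 13 > Surgery 10 > Peds 7 > Neuro 3.
Burn: +9 to 9 (cap) — 65 left.
Psych: +17 to 17 (cap) — 48 left.
Rehab takes 13 to reach its cap of 13 — 35 left.
Give Surgery 9 to hit its cap of 9 — 26 left.
Peds takes 19 to reach its cap of 19 — 7 left.
Neuro has room for 16 but only 7 remain, so it gets 7.

7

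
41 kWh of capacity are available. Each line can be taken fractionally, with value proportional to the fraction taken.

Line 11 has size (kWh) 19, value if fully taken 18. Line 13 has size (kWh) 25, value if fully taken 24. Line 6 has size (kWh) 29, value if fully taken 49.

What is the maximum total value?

Sort by value density: Line 6 49/29≈1.69, Line 13 24/25≈0.96, Line 11 18/19≈0.947.
All 29 kWh of Line 6 fit (value 49) ; 12 remain.
Fill the last 12 kWh with part of Line 13: 12/25 of it earns 11.52.
Total value = 60.52.

60.52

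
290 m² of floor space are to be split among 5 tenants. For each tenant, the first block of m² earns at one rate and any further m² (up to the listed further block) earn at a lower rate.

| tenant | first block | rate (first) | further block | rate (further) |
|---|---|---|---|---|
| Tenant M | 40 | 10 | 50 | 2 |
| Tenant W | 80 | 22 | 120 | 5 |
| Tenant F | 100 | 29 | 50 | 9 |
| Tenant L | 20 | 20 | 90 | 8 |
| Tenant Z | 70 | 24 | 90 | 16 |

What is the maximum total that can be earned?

7060

Order all 10 blocks by rate: Tenant F/tier1 29 > Tenant Z/tier1 24 > Tenant W/tier1 22 > Tenant L/tier1 20 > Tenant Z/tier2 16 > Tenant M/tier1 10 > Tenant F/tier2 9 > Tenant L/tier2 8 > Tenant W/tier2 5 > Tenant M/tier2 2.
Fill Tenant F tier1 block (100 at 29) → 190 left.
Tenant Z tier1 at 24: fill all 70 → 120 left.
Tenant W/tier1 (22): +80 → 40 left.
Tenant L/tier1 (20): +20 → 20 left.
20 remain; put them into Tenant Z tier2 at 16.
Total = 29×100 + 24×70 + 22×80 + 20×20 + 16×20 = 7060.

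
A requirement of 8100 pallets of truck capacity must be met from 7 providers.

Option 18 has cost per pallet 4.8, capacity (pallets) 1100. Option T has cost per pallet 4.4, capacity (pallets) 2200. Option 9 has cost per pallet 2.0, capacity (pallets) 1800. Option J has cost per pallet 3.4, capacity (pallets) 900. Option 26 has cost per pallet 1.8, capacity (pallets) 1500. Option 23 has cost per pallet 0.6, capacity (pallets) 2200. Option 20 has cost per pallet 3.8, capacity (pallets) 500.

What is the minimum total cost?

Use providers in increasing cost order.
Take 2200 from Option 23 at 0.6 — need 5900 more.
Take 1500 from Option 26 at 1.8 — need 4400 more.
Take 1800 from Option 9 at 2.0 — need 2600 more.
Option J at 3.4: take all 900 pallets — 1700 still needed.
Option 20 at 3.8: take all 500 pallets — 1200 still needed.
Option T (4.4): take the remaining 1200 — done.
Option 18: unused.
Cost = 2200×0.6 + 1500×1.8 + 1800×2.0 + 900×3.4 + 500×3.8 + 1200×4.4 = 17860.

17860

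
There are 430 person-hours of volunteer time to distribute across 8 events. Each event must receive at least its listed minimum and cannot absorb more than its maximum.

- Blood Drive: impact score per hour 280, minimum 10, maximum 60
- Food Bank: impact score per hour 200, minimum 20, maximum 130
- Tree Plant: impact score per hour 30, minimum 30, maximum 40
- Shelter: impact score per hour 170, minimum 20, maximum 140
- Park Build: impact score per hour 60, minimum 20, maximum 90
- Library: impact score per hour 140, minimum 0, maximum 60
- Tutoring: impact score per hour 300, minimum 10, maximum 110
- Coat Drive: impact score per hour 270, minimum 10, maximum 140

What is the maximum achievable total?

103100

Meeting every minimum uses 10+20+30+20+20+0+10+10 = 120 person-hours, leaving 310.
Order the events by impact score per hour: Tutoring 300 > Blood Drive 280 > Coat Drive 270 > Food Bank 200 > Shelter 170 > Library 140 > Park Build 60 > Tree Plant 30.
Tutoring: +100 to 110 (cap) → 210 left.
Blood Drive takes 50 more to reach its cap of 60 → 160 left.
Coat Drive: +130 to 140 (cap) → 30 left.
Only 30 left; Food Bank takes them to reach 50.
Total = 280×60 + 200×50 + 30×30 + 170×20 + 60×20 + 300×110 + 270×140 = 103100.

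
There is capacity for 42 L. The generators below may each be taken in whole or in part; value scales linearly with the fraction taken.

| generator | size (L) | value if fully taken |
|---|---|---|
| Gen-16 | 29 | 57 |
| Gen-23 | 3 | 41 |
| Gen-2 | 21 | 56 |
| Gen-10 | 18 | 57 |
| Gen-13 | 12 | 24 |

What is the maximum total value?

Rank by value-to-size ratio: Gen-23 41/3≈13.7, Gen-10 57/18≈3.17, Gen-2 56/21≈2.67, Gen-13 24/12≈2, Gen-16 57/29≈1.97.
All 3 L of Gen-23 fit (value 41) → 39 remain.
All 18 L of Gen-10 fit (value 57) → 21 remain.
Take all of Gen-2 (21 L, value 56) → 0 L left.
Total value = 154.

154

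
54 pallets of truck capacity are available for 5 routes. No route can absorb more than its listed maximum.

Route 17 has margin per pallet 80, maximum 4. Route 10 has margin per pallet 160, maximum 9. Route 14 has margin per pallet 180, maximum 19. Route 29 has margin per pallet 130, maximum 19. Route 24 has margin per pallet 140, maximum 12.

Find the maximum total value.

Highest margin per pallet first: Route 14 180 > Route 10 160 > Route 24 140 > Route 29 130 > Route 17 80.
Route 14: +19 to 19 (cap) ; 35 left.
Route 10: +9 to 9 (cap) ; 26 left.
Route 24: +12 to 12 (cap) ; 14 left.
Route 29: +14 (room for 19) → 14. Pool exhausted.
Total = 160×9 + 180×19 + 130×14 + 140×12 = 8360.

8360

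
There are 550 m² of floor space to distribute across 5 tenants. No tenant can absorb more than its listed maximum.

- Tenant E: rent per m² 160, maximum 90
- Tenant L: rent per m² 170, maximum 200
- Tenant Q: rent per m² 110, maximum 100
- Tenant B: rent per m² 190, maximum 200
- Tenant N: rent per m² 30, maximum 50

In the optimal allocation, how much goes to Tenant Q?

60

Highest rent per m² first: Tenant B 190 > Tenant L 170 > Tenant E 160 > Tenant Q 110 > Tenant N 30.
Tenant B: +200 to 200 (cap) — 350 left.
Give Tenant L 200 to hit its cap of 200 — 150 left.
Tenant E: +90 to 90 (cap) — 60 left.
Tenant Q has room for 100 but only 60 remain, so it gets 60.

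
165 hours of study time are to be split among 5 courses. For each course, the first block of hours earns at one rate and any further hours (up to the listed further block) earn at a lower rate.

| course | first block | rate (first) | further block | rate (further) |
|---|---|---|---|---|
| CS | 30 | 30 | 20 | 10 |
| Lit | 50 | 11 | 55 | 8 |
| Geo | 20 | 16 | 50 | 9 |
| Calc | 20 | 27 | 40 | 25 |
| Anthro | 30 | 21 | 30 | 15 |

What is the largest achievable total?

Rank every tier by rate: CS/first 30 > Calc/first 27 > Calc/second 25 > Anthro/first 21 > Geo/first 16 > Anthro/second 15 > Lit/first 11 > CS/second 10 > Geo/second 9 > Lit/second 8.
CS/first (30): +30 ; 135 left.
Fill Calc first block (20 at 27) ; 115 left.
Calc/second (25): +40 ; 75 left.
Anthro/first (21): +30 ; 45 left.
Geo/first (16): +20 ; 25 left.
25 remain; put them into Anthro second at 15.
Total = 30×30 + 27×20 + 25×40 + 21×30 + 16×20 + 15×25 = 3765.

3765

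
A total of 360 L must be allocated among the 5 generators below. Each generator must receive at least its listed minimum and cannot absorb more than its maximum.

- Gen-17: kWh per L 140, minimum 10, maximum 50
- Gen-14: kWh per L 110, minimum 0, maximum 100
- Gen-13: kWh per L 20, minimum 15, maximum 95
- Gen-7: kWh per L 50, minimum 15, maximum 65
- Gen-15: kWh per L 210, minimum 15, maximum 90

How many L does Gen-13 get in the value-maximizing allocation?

Meeting every minimum uses 10+0+15+15+15 = 55 L, leaving 305.
Highest kWh per L first: Gen-15 210 > Gen-17 140 > Gen-14 110 > Gen-7 50 > Gen-13 20.
Gen-15: +75 to 90 (cap) ; 230 left.
Gen-17 takes 40 more to reach its cap of 50 ; 190 left.
Gen-14: +100 to 100 (cap) ; 90 left.
Give Gen-7 50 more to hit its cap of 65 ; 40 left.
Only 40 left; Gen-13 takes them to reach 55.

55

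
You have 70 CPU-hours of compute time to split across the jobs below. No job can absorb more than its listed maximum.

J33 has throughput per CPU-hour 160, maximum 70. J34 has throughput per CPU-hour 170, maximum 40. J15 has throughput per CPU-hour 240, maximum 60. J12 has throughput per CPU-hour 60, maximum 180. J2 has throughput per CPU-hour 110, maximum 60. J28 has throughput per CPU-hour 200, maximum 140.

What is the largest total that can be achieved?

16400

Rank by throughput per CPU-hour: J15 240 > J28 200 > J34 170 > J33 160 > J2 110 > J12 60.
J15 takes 60 to reach its cap of 60 → 10 left.
J28: +10 (room for 140) → 10. Pool exhausted.
Total = 240×60 + 200×10 = 16400.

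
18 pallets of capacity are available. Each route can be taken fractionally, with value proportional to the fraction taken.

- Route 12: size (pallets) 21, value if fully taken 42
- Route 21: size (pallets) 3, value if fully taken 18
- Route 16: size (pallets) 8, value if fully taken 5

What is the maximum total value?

Rank by value-to-size ratio: Route 21 18/3≈6, Route 12 42/21≈2, Route 16 5/8≈0.625.
Take all of Route 21 (3 pallets, value 18) ; 15 pallets left.
Fill the last 15 pallets with part of Route 12: 15/21 of it earns 30.
Total value = 48.

48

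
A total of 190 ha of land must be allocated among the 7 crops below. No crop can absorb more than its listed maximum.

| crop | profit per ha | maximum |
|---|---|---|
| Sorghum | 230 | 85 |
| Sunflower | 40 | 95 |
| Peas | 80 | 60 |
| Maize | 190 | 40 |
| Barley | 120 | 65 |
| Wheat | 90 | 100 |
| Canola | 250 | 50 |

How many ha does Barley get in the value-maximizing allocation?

15

Rank by profit per ha: Canola 250 > Sorghum 230 > Maize 190 > Barley 120 > Wheat 90 > Peas 80 > Sunflower 40.
Canola takes 50 to reach its cap of 50 — 140 left.
Sorghum takes 85 to reach its cap of 85 — 55 left.
Maize: +40 to 40 (cap) — 15 left.
Barley has room for 65 but only 15 remain, so it gets 15.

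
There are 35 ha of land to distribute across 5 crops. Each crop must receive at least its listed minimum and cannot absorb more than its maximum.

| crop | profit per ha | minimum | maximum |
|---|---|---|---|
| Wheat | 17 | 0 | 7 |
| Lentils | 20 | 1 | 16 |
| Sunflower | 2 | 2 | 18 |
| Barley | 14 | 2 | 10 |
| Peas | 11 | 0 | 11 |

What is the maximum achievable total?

583

Meeting every minimum uses 0+1+2+2+0 = 5 ha, leaving 30.
Highest profit per ha first: Lentils 20 > Wheat 17 > Barley 14 > Peas 11 > Sunflower 2.
Give Lentils 15 more to hit its cap of 16 — 15 left.
Give Wheat 7 more to hit its cap of 7 — 8 left.
Barley: +8 to 10 (cap) — 0 left.
Total = 17×7 + 20×16 + 2×2 + 14×10 = 583.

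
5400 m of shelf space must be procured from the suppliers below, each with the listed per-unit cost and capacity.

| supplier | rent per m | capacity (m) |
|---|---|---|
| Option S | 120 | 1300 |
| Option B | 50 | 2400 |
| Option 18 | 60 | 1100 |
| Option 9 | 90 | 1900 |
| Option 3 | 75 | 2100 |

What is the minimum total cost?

Fill from the cheapest supplier first.
Take 2400 from Option B at 50 — need 3000 more.
Option 18 (60): use full 1100 — 1900 m to go.
Take 1900 from Option 3 at 75 to finish.
Option 9, Option S: unused.
Cost = 2400×50 + 1100×60 + 1900×75 = 328500.

328500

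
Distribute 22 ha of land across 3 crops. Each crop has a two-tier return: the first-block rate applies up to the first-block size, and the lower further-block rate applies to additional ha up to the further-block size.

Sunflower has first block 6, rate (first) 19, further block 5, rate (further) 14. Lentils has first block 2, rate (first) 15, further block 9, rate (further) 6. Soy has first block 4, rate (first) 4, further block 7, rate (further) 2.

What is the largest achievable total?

Treat each block as its own option and order by rate: Sunflower/T1 19 > Lentils/T1 15 > Sunflower/T2 14 > Lentils/T2 6 > Soy/T1 4 > Soy/T2 2.
Fill Sunflower T1 block (6 at 19) → 16 left.
Lentils/T1 (15): +2 → 14 left.
Fill Sunflower T2 block (5 at 14) → 9 left.
Lentils T2 at 6: fill all 9 → 0 left.
Total = 19×6 + 15×2 + 14×5 + 6×9 = 268.

268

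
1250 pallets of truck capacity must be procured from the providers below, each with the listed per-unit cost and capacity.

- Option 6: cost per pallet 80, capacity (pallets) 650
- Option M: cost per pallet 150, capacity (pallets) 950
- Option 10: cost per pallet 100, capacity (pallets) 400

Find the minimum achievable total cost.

122000

Cheapest first:
Option 6 at 80: take all 650 pallets — 600 still needed.
Take 400 from Option 10 at 100 — need 200 more.
Option M at 150: take 200 of its 950 — requirement met.
Cost = 650×80 + 400×100 + 200×150 = 122000.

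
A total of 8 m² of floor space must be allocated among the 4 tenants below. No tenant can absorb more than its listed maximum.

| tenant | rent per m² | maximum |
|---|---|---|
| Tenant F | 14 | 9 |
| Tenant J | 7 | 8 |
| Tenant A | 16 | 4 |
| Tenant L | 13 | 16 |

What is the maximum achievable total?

Rank by rent per m²: Tenant A 16 > Tenant F 14 > Tenant L 13 > Tenant J 7.
Tenant A: +4 to 4 (cap) ; 4 left.
Tenant F has room for 9 but only 4 remain, so it gets 4.
Total = 14×4 + 16×4 = 120.

120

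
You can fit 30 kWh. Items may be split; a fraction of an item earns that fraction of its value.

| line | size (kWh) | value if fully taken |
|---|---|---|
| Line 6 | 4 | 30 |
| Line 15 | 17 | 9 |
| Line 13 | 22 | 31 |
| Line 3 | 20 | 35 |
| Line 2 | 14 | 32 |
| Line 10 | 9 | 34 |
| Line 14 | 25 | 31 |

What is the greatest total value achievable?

101.25

Sort by value density: Line 6 30/4≈7.5, Line 10 34/9≈3.78, Line 2 32/14≈2.29, Line 3 35/20≈1.75, Line 13 31/22≈1.41, Line 14 31/25≈1.24, Line 15 9/17≈0.529.
Take all of Line 6 (4 kWh, value 30) — 26 kWh left.
Line 10: take in full, 9 kWh for value 34 — 17 left.
All 14 kWh of Line 2 fit (value 32) — 3 remain.
3 kWh left: a 3/20 share of Line 3 gives 35×3/20 = 5.25.
Total value = 101.25.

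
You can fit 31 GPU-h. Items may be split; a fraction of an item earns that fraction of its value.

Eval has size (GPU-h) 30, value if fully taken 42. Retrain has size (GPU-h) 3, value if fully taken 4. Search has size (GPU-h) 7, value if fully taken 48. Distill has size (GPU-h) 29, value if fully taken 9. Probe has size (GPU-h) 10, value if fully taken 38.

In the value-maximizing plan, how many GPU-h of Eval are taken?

14

Sort by value density: Search 48/7≈6.86, Probe 38/10≈3.8, Eval 42/30≈1.4, Retrain 4/3≈1.33, Distill 9/29≈0.31.
All 7 GPU-h of Search fit (value 48) ; 24 remain.
All 10 GPU-h of Probe fit (value 38) ; 14 remain.
Fill the last 14 GPU-h with part of Eval: 14/30 of it earns 19.6.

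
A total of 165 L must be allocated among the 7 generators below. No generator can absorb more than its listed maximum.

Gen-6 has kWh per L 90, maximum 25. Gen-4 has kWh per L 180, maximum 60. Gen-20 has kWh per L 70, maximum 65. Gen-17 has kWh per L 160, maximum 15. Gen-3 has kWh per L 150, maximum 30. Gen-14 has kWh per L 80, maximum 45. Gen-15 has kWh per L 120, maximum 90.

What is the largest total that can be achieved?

24900

Highest kWh per L first: Gen-4 180 > Gen-17 160 > Gen-3 150 > Gen-15 120 > Gen-6 90 > Gen-14 80 > Gen-20 70.
Gen-4 takes 60 to reach its cap of 60 → 105 left.
Gen-17: +15 to 15 (cap) → 90 left.
Give Gen-3 30 to hit its cap of 30 → 60 left.
Gen-15 has room for 90 but only 60 remain, so it gets 60.
Total = 180×60 + 160×15 + 150×30 + 120×60 = 24900.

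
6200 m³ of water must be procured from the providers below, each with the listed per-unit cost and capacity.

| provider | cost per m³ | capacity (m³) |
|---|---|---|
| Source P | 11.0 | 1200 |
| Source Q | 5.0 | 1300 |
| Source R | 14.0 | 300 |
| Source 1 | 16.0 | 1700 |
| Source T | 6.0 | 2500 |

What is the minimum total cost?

53300

Use providers in increasing cost order.
Source Q at 5.0: take all 1300 m³ ; 4900 still needed.
Source T at 6.0: take all 2500 m³ ; 2400 still needed.
Take 1200 from Source P at 11.0 ; need 1200 more.
Source R at 14.0: take all 300 m³ ; 900 still needed.
Take 900 from Source 1 at 16.0 to finish.
Cost = 1300×5.0 + 2500×6.0 + 1200×11.0 + 300×14.0 + 900×16.0 = 53300.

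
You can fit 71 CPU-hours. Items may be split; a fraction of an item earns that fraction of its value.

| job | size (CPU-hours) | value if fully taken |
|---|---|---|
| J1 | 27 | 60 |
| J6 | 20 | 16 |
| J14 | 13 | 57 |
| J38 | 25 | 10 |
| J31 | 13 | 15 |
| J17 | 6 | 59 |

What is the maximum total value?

Sort by value density: J17 59/6≈9.83, J14 57/13≈4.38, J1 60/27≈2.22, J31 15/13≈1.15, J6 16/20≈0.8, J38 10/25≈0.4.
Take all of J17 (6 CPU-hours, value 59) → 65 CPU-hours left.
All 13 CPU-hours of J14 fit (value 57) → 52 remain.
Take all of J1 (27 CPU-hours, value 60) → 25 CPU-hours left.
All 13 CPU-hours of J31 fit (value 15) → 12 remain.
Fill the last 12 CPU-hours with part of J6: 12/20 of it earns 9.6.
Total value = 200.6.

200.6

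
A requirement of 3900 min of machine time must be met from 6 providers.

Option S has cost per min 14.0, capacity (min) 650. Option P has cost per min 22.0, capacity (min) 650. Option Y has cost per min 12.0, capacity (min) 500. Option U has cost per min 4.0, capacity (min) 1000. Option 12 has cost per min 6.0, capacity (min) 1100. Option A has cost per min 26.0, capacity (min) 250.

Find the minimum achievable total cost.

40000

Cheapest first:
Option U (4.0): use full 1000 → 2900 min to go.
Take 1100 from Option 12 at 6.0 → need 1800 more.
Take 500 from Option Y at 12.0 → need 1300 more.
Option S at 14.0: take all 650 min → 650 still needed.
Option P (22.0): use full 650 → 0 min to go.
Option A: unused.
Cost = 1000×4.0 + 1100×6.0 + 500×12.0 + 650×14.0 + 650×22.0 = 40000.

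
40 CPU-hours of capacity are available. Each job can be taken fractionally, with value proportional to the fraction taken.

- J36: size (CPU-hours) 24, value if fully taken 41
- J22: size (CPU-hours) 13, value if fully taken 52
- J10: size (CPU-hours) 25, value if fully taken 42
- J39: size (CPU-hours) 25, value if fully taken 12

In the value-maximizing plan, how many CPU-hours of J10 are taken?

Sort by value density: J22 52/13≈4, J36 41/24≈1.71, J10 42/25≈1.68, J39 12/25≈0.48.
Take all of J22 (13 CPU-hours, value 52) → 27 CPU-hours left.
All 24 CPU-hours of J36 fit (value 41) → 3 remain.
3 CPU-hours left: a 3/25 share of J10 gives 42×3/25 = 5.04.

3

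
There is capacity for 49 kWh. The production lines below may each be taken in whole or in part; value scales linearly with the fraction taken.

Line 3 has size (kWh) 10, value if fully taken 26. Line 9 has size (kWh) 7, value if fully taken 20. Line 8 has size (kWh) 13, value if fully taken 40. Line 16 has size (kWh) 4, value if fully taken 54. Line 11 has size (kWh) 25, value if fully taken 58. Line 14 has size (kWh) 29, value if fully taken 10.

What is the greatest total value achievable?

Best value per unit of size first: Line 16 54/4≈13.5, Line 8 40/13≈3.08, Line 9 20/7≈2.86, Line 3 26/10≈2.6, Line 11 58/25≈2.32, Line 14 10/29≈0.345.
Take all of Line 16 (4 kWh, value 54) ; 45 kWh left.
Line 8: take in full, 13 kWh for value 40 ; 32 left.
Take all of Line 9 (7 kWh, value 20) ; 25 kWh left.
All 10 kWh of Line 3 fit (value 26) ; 15 remain.
Fill the last 15 kWh with part of Line 11: 15/25 of it earns 34.8.
Total value = 174.8.

174.8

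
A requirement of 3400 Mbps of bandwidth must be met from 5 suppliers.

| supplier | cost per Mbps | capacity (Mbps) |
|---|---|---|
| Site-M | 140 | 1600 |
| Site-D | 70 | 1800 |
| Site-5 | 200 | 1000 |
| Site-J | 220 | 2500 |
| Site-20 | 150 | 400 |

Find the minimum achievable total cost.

Cheapest first:
Site-D at 70: take all 1800 Mbps → 1600 still needed.
Take 1600 from Site-M at 140 → need 0 more.
Site-20, Site-5, Site-J: unused.
Cost = 1800×70 + 1600×140 = 350000.

350000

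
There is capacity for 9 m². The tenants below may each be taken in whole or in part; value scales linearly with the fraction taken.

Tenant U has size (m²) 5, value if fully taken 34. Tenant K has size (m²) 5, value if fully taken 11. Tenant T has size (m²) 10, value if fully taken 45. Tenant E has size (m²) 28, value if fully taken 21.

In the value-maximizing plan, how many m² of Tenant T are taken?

4

Sort by value density: Tenant U 34/5≈6.8, Tenant T 45/10≈4.5, Tenant K 11/5≈2.2, Tenant E 21/28≈0.75.
All 5 m² of Tenant U fit (value 34) → 4 remain.
Fill the last 4 m² with part of Tenant T: 4/10 of it earns 18.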